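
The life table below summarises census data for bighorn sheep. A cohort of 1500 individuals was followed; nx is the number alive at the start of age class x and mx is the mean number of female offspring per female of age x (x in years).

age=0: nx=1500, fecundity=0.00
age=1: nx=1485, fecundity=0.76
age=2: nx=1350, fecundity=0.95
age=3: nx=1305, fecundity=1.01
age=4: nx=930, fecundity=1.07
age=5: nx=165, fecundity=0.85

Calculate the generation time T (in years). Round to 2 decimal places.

lx = nx/n0 = nx/1500: 1, 0.99, 0.9, 0.87, 0.62, 0.11
lx·mx: 0, 0.7524, 0.855, 0.8787, 0.6634, 0.0935 → R0 = 3.243
x·lx·mx: 0, 0.7524, 1.71, 2.6361, 2.6536, 0.4675 → Σ = 8.2196
T = 8.2196 / 3.243 = 2.534567… → 2.53

2.53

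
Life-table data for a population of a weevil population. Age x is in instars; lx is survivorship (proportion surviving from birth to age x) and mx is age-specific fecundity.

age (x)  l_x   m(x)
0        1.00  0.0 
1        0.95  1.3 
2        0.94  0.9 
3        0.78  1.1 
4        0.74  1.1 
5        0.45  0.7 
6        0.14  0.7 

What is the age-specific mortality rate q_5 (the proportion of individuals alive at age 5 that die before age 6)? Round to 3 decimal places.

0.689

q_5 = (l_5 − l_6) / l_5 = (0.45 − 0.14) / 0.45
     = 0.31 / 0.45 = 0.688889… → 0.689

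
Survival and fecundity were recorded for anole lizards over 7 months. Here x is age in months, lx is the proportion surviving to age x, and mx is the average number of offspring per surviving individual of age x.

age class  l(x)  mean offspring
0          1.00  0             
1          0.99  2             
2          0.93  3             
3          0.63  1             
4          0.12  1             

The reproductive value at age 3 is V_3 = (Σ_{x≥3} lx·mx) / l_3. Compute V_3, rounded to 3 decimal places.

lx·mx for x ≥ 3: 0.63, 0.12 → sum = 0.75
V_3 = 0.75 / l_3 = 0.75 / 0.63 = 1.190476… → 1.190

1.190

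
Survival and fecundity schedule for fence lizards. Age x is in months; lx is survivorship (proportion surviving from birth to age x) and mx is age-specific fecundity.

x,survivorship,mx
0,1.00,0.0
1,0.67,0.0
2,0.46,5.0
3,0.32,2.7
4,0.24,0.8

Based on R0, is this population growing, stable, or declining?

R0 = Σ lx·mx = 0 + 0 + 2.3 + 0.864 + 0.192 = 3.356
R0 > 1, so the population is growing.

growing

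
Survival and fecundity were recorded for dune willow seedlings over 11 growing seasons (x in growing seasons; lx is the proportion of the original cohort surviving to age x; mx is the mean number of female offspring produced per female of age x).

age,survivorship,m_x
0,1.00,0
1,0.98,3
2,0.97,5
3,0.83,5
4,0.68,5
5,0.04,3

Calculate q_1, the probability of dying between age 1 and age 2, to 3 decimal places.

q_1 = (l_1 − l_2) / l_1 = (0.98 − 0.97) / 0.98
     = 0.01 / 0.98 = 0.010204… → 0.010

0.010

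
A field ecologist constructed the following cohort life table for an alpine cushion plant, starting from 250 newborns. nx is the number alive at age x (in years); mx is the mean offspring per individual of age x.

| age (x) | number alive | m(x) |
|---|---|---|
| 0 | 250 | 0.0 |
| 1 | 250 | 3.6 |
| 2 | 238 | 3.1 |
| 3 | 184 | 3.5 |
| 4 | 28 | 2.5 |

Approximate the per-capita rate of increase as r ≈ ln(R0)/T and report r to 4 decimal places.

lx = nx/n0 = nx/250: 1, 1, 0.952, 0.736, 0.112
R0 = Σ lx·mx = 0 + 3.6 + 2.9512 + 2.576 + 0.28 = 9.4072
Σ x·lx·mx = 18.3504; T = 18.3504/9.4072 = 1.95068…
r ≈ ln(R0)/T = ln(9.4072)/1.95068… = 1.149076… → 1.1491

1.1491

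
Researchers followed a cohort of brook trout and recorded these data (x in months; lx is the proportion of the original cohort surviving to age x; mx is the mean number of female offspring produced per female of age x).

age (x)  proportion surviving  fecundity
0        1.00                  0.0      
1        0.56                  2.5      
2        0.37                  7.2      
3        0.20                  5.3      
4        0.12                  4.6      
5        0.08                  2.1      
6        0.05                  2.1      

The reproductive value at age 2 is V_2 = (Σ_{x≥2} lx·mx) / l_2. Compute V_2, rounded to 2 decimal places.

lx·mx for x ≥ 2: 2.664, 1.06, 0.552, 0.168, 0.105 → sum = 4.549
V_2 = 4.549 / l_2 = 4.549 / 0.37 = 12.294595… → 12.29

12.29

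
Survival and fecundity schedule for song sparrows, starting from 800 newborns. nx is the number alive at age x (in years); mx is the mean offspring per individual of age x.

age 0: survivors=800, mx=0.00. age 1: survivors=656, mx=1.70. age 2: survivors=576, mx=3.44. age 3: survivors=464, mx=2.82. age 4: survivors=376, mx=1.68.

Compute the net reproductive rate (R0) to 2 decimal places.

lx = nx/n0 = nx/800: 1, 0.82, 0.72, 0.58, 0.47
lx·mx by age: 0, 1.394, 2.4768, 1.6356, 0.7896
R0 = Σ lx·mx = 6.296 → 6.30

6.30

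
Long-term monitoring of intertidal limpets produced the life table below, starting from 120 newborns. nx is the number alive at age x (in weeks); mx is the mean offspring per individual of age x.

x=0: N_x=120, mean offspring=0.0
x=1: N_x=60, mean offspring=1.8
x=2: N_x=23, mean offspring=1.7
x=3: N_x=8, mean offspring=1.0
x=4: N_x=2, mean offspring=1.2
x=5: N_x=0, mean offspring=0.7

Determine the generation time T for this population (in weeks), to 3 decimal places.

lx = nx/n0 = nx/120: 1, 0.5, 0.19167…, 0.06667…, 0.01667…, 0
lx·mx: 0, 0.9, 0.325833…, 0.066667…, 0.02…, 0 → R0 = 1.3125…
x·lx·mx: 0, 0.9, 0.651667…, 0.2…, 0.08…, 0 → Σ = 1.831667…
T = 1.831667… / 1.3125… = 1.395556… → 1.396

1.396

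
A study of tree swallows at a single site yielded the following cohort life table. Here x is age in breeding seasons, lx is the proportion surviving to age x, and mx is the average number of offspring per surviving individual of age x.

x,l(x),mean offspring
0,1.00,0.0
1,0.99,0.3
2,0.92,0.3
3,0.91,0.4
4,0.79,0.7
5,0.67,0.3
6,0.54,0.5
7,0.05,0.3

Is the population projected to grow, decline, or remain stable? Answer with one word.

growing

R0 = Σ lx·mx = 0 + 0.297 + 0.276 + 0.364 + 0.553 + 0.201 + 0.27 + 0.015 = 1.976
R0 > 1, so the population is growing.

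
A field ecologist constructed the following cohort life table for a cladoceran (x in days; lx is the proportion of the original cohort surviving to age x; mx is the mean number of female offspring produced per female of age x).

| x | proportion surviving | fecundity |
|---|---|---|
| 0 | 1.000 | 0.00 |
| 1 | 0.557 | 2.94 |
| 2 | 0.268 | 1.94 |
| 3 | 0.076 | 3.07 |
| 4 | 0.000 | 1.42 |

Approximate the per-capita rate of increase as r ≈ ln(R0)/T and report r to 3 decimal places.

R0 = Σ lx·mx = 0 + 1.63758 + 0.51992 + 0.23332 + 0 = 2.39082
Σ x·lx·mx = 3.37738; T = 3.37738/2.39082 = 1.41265…
r ≈ ln(R0)/T = ln(2.39082)/1.41265… = 0.61702… → 0.617

0.617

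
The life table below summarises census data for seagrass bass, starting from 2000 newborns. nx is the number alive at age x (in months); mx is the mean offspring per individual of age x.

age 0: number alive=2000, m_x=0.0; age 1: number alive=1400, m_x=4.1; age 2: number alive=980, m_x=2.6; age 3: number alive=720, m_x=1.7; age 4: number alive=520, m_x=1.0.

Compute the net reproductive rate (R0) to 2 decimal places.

lx = nx/n0 = nx/2000: 1, 0.7, 0.49, 0.36, 0.26
lx·mx by age: 0, 2.87, 1.274, 0.612, 0.26
R0 = Σ lx·mx = 5.016 → 5.02

5.02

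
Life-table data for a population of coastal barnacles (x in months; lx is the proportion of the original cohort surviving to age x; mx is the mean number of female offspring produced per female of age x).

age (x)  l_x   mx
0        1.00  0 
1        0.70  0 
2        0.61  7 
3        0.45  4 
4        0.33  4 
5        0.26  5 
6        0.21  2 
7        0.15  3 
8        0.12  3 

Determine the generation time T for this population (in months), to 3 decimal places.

lx·mx: 0, 0, 4.27, 1.8, 1.32, 1.3, 0.42, 0.45, 0.36 → R0 = 9.92
x·lx·mx: 0, 0, 8.54, 5.4, 5.28, 6.5, 2.52, 3.15, 2.88 → Σ = 34.27
T = 34.27 / 9.92 = 3.454637… → 3.455

3.455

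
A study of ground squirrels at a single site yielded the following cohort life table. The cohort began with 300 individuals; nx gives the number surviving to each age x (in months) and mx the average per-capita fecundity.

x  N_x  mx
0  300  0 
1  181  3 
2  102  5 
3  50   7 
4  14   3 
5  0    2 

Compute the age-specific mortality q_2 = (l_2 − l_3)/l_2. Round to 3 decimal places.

lx = nx/n0 = nx/300: 1, 0.60333…, 0.34, 0.16667…, 0.04667…, 0
q_2 = (l_2 − l_3) / l_2 = (0.34 − 0.166667…) / 0.34
     = 0.173333… / 0.34 = 0.509804… → 0.510

0.510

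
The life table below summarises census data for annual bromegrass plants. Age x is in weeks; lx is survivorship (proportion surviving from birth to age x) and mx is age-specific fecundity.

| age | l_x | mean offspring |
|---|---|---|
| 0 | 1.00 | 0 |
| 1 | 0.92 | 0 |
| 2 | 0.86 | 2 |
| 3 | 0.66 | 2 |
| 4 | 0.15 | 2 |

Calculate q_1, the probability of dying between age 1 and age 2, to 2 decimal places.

0.07

q_1 = (l_1 − l_2) / l_1 = (0.92 − 0.86) / 0.92
     = 0.06 / 0.92 = 0.065217… → 0.07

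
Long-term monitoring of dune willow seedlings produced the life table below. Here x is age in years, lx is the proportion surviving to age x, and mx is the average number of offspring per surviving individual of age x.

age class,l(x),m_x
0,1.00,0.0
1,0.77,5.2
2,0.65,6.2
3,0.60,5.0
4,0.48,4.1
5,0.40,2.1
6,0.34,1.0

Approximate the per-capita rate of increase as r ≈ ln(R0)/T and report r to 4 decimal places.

1.0692

R0 = Σ lx·mx = 0 + 4.004 + 4.03 + 3 + 1.968 + 0.84 + 0.34 = 14.182
Σ x·lx·mx = 35.176; T = 35.176/14.182 = 2.48033…
r ≈ ln(R0)/T = ln(14.182)/2.48033… = 1.069203… → 1.0692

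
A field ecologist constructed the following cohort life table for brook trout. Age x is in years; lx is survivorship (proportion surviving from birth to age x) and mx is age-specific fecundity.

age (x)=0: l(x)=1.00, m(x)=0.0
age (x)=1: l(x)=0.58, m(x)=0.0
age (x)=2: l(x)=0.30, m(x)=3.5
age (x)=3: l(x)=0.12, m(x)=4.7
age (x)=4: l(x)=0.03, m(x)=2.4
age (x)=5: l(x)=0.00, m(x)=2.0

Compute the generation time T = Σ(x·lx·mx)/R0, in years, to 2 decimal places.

lx·mx: 0, 0, 1.05, 0.564, 0.072, 0 → R0 = 1.686
x·lx·mx: 0, 0, 2.1, 1.692, 0.288, 0 → Σ = 4.08
T = 4.08 / 1.686 = 2.419929… → 2.42

2.42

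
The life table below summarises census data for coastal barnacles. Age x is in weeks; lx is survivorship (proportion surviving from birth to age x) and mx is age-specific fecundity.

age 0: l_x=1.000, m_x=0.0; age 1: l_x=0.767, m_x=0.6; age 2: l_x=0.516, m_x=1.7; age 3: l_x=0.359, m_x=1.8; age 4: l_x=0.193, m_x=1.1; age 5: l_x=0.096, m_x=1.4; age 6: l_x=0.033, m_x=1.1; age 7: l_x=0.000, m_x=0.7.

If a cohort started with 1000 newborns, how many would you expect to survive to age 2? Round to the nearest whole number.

516

Expected survivors = N0 · l_2 = 1000 × 0.516 = 516 → 516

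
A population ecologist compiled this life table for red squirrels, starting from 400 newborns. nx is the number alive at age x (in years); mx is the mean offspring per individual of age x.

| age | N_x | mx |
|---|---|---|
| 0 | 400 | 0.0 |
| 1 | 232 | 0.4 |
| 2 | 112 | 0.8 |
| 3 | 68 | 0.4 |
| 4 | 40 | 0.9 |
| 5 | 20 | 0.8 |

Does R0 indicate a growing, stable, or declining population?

declining

lx = nx/n0 = nx/400: 1, 0.58, 0.28, 0.17, 0.1, 0.05
R0 = Σ lx·mx = 0 + 0.232 + 0.224 + 0.068 + 0.09 + 0.04 = 0.654
R0 < 1, so the population is declining.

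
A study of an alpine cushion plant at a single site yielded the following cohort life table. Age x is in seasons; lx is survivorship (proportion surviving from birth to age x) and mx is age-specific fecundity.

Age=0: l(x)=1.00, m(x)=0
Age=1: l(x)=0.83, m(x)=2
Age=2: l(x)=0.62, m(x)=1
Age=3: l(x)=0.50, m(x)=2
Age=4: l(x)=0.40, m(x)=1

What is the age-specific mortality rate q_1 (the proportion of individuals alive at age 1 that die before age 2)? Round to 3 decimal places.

0.253

q_1 = (l_1 − l_2) / l_1 = (0.83 − 0.62) / 0.83
     = 0.21 / 0.83 = 0.253012… → 0.253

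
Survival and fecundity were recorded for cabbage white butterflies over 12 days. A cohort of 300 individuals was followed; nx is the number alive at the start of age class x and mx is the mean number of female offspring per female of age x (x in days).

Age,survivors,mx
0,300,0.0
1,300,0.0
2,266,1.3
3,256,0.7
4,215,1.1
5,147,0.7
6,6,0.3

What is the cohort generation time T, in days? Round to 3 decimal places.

lx = nx/n0 = nx/300: 1, 1, 0.88667…, 0.85333…, 0.71667…, 0.49, 0.02
lx·mx: 0, 0, 1.152667…, 0.597333…, 0.788333…, 0.343, 0.006 → R0 = 2.887333…
x·lx·mx: 0, 0, 2.305333…, 1.792…, 3.153333…, 1.715, 0.036 → Σ = 9.001667…
T = 9.001667… / 2.887333… = 3.11764… → 3.118

3.118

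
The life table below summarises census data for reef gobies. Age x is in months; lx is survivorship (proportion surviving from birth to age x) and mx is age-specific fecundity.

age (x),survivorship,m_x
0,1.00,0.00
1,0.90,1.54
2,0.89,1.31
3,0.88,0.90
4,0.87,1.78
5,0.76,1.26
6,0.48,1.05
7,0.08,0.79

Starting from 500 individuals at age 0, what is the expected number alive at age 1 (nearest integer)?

450

Expected survivors = N0 · l_1 = 500 × 0.90 = 450 → 450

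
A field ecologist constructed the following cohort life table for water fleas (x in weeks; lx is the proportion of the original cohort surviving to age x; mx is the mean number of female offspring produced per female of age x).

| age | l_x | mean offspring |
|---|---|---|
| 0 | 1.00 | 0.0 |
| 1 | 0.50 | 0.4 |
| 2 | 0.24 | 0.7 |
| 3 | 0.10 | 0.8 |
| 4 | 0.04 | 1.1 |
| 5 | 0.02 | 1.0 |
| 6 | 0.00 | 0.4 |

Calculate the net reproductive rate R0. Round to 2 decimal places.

lx·mx by age: 0, 0.2, 0.168, 0.08, 0.044, 0.02, 0
R0 = Σ lx·mx = 0.512 → 0.51

0.51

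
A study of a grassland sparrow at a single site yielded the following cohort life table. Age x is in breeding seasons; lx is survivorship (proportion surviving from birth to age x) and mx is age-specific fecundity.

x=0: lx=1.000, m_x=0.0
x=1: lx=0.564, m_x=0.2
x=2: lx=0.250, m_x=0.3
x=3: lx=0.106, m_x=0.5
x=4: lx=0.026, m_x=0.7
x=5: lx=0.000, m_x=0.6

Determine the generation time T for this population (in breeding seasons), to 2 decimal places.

1.91

lx·mx: 0, 0.1128, 0.075, 0.053, 0.0182, 0 → R0 = 0.259
x·lx·mx: 0, 0.1128, 0.15, 0.159, 0.0728, 0 → Σ = 0.4946
T = 0.4946 / 0.259 = 1.909653… → 1.91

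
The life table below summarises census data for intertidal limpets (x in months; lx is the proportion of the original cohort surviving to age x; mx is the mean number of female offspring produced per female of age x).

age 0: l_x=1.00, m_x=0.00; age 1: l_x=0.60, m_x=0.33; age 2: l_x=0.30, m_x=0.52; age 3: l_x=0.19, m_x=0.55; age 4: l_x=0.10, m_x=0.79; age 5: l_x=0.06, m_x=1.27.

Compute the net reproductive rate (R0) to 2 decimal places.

lx·mx by age: 0, 0.198, 0.156, 0.1045, 0.079, 0.0762
R0 = Σ lx·mx = 0.6137 → 0.61

0.61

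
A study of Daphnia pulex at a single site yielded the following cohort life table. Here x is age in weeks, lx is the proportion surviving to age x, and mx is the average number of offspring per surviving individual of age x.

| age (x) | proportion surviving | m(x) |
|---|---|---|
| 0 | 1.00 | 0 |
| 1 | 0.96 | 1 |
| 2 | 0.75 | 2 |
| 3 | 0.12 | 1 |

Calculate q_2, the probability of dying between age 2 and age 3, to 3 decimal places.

0.840

q_2 = (l_2 − l_3) / l_2 = (0.75 − 0.12) / 0.75
     = 0.63 / 0.75 = 0.84 → 0.840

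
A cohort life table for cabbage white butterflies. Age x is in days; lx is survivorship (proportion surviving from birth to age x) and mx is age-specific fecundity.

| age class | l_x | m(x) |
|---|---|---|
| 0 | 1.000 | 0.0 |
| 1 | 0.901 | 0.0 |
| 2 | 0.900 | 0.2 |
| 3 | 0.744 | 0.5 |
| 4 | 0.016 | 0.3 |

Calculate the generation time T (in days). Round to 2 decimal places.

2.69

lx·mx: 0, 0, 0.18, 0.372, 0.0048 → R0 = 0.5568
x·lx·mx: 0, 0, 0.36, 1.116, 0.0192 → Σ = 1.4952
T = 1.4952 / 0.5568 = 2.685345… → 2.69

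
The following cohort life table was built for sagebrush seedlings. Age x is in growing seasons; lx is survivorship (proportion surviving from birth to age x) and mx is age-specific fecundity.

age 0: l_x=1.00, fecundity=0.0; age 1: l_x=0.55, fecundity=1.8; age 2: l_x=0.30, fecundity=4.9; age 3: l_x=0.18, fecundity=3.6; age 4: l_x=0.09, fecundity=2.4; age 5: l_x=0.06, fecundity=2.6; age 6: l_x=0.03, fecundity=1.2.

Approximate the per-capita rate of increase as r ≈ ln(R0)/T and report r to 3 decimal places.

0.572

R0 = Σ lx·mx = 0 + 0.99 + 1.47 + 0.648 + 0.216 + 0.156 + 0.036 = 3.516
Σ x·lx·mx = 7.734; T = 7.734/3.516 = 2.19966…
r ≈ ln(R0)/T = ln(3.516)/2.19966… = 0.5716… → 0.572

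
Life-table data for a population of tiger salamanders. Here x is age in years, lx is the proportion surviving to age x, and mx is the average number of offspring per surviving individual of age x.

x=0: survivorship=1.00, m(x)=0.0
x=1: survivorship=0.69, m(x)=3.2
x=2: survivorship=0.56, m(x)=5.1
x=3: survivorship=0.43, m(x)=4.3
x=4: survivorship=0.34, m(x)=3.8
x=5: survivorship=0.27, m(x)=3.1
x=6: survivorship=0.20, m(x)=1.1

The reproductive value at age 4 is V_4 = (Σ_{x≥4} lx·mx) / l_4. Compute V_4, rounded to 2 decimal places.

lx·mx for x ≥ 4: 1.292, 0.837, 0.22 → sum = 2.349
V_4 = 2.349 / l_4 = 2.349 / 0.34 = 6.908824… → 6.91

6.91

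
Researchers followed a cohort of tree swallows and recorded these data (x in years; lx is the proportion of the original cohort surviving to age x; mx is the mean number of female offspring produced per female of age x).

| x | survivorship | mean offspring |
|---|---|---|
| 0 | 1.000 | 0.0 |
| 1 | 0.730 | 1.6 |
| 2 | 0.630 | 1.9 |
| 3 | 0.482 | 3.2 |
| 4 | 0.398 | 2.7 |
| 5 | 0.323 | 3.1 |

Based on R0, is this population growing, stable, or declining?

growing

R0 = Σ lx·mx = 0 + 1.168 + 1.197 + 1.5424 + 1.0746 + 1.0013 = 5.9833
R0 > 1, so the population is growing.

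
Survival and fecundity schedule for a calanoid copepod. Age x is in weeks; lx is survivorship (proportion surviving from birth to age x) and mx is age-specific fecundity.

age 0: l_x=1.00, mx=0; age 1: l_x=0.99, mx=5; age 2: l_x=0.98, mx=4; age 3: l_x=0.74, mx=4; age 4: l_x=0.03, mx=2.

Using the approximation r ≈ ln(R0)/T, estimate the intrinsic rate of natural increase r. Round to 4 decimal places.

R0 = Σ lx·mx = 0 + 4.95 + 3.92 + 2.96 + 0.06 = 11.89
Σ x·lx·mx = 21.91; T = 21.91/11.89 = 1.84272…
r ≈ ln(R0)/T = ln(11.89)/1.84272… = 1.343498… → 1.3435

1.3435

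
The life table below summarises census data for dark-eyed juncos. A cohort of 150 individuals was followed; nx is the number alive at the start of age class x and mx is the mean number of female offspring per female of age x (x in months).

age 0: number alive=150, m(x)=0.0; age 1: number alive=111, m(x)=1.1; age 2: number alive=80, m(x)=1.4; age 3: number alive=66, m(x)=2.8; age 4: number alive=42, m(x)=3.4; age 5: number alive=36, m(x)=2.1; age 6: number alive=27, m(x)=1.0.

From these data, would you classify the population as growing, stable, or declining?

lx = nx/n0 = nx/150: 1, 0.74, 0.53333…, 0.44, 0.28, 0.24, 0.18
R0 = Σ lx·mx = 0 + 0.814 + 0.746667… + 1.232 + 0.952 + 0.504 + 0.18 = 4.428667…
R0 > 1, so the population is growing.

growing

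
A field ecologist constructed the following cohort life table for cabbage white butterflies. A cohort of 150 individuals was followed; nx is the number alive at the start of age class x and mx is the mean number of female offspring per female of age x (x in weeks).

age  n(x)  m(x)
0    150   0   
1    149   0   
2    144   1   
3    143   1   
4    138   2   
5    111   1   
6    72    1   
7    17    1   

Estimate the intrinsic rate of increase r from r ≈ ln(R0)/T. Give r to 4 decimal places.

0.4240

lx = nx/n0 = nx/150: 1, 0.99333…, 0.96, 0.95333…, 0.92, 0.74, 0.48, 0.11333…
R0 = Σ lx·mx = 0 + 0 + 0.96 + 0.95333… + 1.84 + 0.74 + 0.48 + 0.11333… = 5.086667…
Σ x·lx·mx = 19.513333…; T = 19.513333…/5.086667… = 3.83617…
r ≈ ln(R0)/T = ln(5.086667…)/3.83617… = 0.424022… → 0.4240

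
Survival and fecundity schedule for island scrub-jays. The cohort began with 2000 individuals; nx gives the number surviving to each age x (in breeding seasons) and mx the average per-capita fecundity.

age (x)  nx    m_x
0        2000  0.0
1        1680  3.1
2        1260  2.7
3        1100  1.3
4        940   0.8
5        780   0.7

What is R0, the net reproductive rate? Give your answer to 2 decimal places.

lx = nx/n0 = nx/2000: 1, 0.84, 0.63, 0.55, 0.47, 0.39
lx·mx by age: 0, 2.604, 1.701, 0.715, 0.376, 0.273
R0 = Σ lx·mx = 5.669 → 5.67

5.67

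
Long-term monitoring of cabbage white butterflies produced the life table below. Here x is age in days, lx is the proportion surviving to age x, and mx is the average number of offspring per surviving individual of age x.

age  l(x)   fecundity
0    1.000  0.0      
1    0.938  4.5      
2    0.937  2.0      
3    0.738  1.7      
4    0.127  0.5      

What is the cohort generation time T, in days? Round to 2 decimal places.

1.62

lx·mx: 0, 4.221, 1.874, 1.2546, 0.0635 → R0 = 7.4131
x·lx·mx: 0, 4.221, 3.748, 3.7638, 0.254 → Σ = 11.9868
T = 11.9868 / 7.4131 = 1.616975… → 1.62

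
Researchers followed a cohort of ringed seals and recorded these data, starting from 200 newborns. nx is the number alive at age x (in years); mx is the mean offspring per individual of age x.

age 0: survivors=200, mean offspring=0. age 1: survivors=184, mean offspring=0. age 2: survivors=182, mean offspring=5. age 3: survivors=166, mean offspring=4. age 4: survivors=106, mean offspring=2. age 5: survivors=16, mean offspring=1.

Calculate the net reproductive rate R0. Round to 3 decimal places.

9.010

lx = nx/n0 = nx/200: 1, 0.92, 0.91, 0.83, 0.53, 0.08
lx·mx by age: 0, 0, 4.55, 3.32, 1.06, 0.08
R0 = Σ lx·mx = 9.01 → 9.010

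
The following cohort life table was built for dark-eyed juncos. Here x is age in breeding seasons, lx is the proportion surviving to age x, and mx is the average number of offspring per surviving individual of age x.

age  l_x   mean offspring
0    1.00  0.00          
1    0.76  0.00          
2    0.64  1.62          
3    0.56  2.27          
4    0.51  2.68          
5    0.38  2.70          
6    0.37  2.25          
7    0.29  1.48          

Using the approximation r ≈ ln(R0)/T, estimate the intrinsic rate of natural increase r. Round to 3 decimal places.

R0 = Σ lx·mx = 0 + 0 + 1.0368 + 1.2712 + 1.3668 + 1.026 + 0.8325 + 0.4292 = 5.9625
Σ x·lx·mx = 24.4838; T = 24.4838/5.9625 = 4.1063…
r ≈ ln(R0)/T = ln(5.9625)/4.1063… = 0.43482… → 0.435

0.435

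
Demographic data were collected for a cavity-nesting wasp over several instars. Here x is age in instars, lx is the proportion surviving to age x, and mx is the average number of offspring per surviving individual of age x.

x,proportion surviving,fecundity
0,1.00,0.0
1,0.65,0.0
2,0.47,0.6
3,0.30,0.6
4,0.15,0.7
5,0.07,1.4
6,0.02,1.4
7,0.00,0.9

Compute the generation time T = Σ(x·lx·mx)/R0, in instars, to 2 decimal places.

3.15

lx·mx: 0, 0, 0.282, 0.18, 0.105, 0.098, 0.028, 0 → R0 = 0.693
x·lx·mx: 0, 0, 0.564, 0.54, 0.42, 0.49, 0.168, 0 → Σ = 2.182
T = 2.182 / 0.693 = 3.148629… → 3.15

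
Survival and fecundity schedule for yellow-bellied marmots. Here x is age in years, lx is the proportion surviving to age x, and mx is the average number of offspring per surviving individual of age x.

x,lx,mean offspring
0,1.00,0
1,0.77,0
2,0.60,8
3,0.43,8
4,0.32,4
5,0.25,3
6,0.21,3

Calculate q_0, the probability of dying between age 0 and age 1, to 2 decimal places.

0.23

q_0 = (l_0 − l_1) / l_0 = (1 − 0.77) / 1
     = 0.23 / 1 = 0.23 → 0.23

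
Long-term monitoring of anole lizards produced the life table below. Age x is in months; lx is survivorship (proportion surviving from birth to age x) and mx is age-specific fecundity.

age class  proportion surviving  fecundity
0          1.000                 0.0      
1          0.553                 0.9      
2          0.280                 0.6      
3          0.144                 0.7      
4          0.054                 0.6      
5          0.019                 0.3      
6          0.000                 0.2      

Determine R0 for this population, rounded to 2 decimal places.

lx·mx by age: 0, 0.4977, 0.168, 0.1008, 0.0324, 0.0057, 0
R0 = Σ lx·mx = 0.8046 → 0.80

0.80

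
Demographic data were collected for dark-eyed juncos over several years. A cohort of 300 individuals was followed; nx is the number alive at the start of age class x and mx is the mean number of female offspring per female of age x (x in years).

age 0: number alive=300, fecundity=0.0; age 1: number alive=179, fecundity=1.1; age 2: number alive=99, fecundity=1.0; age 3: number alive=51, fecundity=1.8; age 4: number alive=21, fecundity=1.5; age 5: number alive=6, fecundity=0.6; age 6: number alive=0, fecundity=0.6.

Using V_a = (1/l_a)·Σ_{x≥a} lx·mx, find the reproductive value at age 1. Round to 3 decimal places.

2.362

lx = nx/n0 = nx/300: 1, 0.59667…, 0.33, 0.17, 0.07, 0.02, 0
lx·mx for x ≥ 1: 0.656333…, 0.33, 0.306, 0.105, 0.012, 0 → sum = 1.409333…
V_1 = 1.409333… / l_1 = 1.409333… / 0.596667… = 2.362011… → 2.362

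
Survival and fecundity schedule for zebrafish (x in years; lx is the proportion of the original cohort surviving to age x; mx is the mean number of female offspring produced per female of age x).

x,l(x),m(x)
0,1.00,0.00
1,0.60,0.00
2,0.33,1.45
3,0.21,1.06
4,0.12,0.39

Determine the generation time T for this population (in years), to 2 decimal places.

2.42

lx·mx: 0, 0, 0.4785, 0.2226, 0.0468 → R0 = 0.7479
x·lx·mx: 0, 0, 0.957, 0.6678, 0.1872 → Σ = 1.812
T = 1.812 / 0.7479 = 2.422784… → 2.42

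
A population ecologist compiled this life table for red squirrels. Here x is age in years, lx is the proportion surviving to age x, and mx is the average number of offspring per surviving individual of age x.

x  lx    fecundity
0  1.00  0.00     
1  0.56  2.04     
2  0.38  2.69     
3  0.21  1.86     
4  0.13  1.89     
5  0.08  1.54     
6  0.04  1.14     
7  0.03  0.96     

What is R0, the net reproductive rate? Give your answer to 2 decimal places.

lx·mx by age: 0, 1.1424, 1.0222, 0.3906, 0.2457, 0.1232, 0.0456, 0.0288
R0 = Σ lx·mx = 2.9985 → 3.00

3.00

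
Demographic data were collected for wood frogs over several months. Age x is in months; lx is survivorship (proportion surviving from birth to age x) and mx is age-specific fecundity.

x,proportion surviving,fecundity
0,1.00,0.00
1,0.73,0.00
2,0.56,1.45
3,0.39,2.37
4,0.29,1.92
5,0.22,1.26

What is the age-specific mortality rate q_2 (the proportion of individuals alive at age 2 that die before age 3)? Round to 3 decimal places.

q_2 = (l_2 − l_3) / l_2 = (0.56 − 0.39) / 0.56
     = 0.17 / 0.56 = 0.303571… → 0.304

0.304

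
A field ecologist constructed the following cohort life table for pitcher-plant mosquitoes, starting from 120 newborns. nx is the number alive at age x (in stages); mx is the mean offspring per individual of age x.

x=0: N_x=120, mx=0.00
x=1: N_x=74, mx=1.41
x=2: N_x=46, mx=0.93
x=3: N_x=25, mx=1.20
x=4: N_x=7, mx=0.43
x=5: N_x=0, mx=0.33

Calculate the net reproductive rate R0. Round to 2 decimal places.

lx = nx/n0 = nx/120: 1, 0.61667…, 0.38333…, 0.20833…, 0.05833…, 0
lx·mx by age: 0, 0.8695…, 0.3565…, 0.25…, 0.025083…, 0
R0 = Σ lx·mx = 1.501083… → 1.50

1.50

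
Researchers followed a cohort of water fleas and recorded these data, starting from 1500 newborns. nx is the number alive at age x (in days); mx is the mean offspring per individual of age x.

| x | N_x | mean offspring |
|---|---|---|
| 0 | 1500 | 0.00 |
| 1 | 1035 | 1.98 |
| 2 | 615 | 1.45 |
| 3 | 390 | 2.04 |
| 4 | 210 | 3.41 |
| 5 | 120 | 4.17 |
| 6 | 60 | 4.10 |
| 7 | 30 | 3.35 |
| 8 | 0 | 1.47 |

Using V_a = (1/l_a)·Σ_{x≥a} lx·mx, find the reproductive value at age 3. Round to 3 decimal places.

lx = nx/n0 = nx/1500: 1, 0.69, 0.41, 0.26, 0.14, 0.08, 0.04, 0.02, 0
lx·mx for x ≥ 3: 0.5304, 0.4774, 0.3336, 0.164, 0.067, 0 → sum = 1.5724
V_3 = 1.5724 / l_3 = 1.5724 / 0.26 = 6.047692… → 6.048

6.048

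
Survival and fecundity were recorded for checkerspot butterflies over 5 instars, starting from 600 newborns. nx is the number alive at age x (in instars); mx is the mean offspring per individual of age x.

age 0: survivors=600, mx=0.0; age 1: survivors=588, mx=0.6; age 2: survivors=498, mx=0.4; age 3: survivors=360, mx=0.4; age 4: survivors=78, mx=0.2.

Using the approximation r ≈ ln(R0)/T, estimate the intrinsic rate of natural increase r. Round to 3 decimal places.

0.097

lx = nx/n0 = nx/600: 1, 0.98, 0.83, 0.6, 0.13
R0 = Σ lx·mx = 0 + 0.588 + 0.332 + 0.24 + 0.026 = 1.186
Σ x·lx·mx = 2.076; T = 2.076/1.186 = 1.75042…
r ≈ ln(R0)/T = ln(1.186)/1.75042… = 0.09745… → 0.097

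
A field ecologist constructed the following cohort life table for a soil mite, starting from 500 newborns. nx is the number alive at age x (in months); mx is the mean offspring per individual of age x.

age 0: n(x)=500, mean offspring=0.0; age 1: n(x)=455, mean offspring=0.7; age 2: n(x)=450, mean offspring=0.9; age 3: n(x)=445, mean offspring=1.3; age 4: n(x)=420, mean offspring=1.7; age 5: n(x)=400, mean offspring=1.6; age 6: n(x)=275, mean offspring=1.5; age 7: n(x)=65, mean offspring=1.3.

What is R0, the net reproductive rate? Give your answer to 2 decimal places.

6.31

lx = nx/n0 = nx/500: 1, 0.91, 0.9, 0.89, 0.84, 0.8, 0.55, 0.13
lx·mx by age: 0, 0.637, 0.81, 1.157, 1.428, 1.28, 0.825, 0.169
R0 = Σ lx·mx = 6.306 → 6.31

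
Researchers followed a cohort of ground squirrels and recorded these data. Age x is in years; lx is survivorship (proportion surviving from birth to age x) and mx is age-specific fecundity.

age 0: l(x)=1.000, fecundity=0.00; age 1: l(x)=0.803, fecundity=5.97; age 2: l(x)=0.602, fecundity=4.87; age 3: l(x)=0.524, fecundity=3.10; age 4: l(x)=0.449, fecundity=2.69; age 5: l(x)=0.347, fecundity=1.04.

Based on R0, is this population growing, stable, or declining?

growing

R0 = Σ lx·mx = 0 + 4.79391 + 2.93174 + 1.6244 + 1.20781 + 0.36088 = 10.91874
R0 > 1, so the population is growing.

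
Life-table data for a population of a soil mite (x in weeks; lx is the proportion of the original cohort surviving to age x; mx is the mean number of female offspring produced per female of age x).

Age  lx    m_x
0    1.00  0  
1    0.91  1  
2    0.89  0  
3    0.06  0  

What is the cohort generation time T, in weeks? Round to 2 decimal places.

1.00

lx·mx: 0, 0.91, 0, 0 → R0 = 0.91
x·lx·mx: 0, 0.91, 0, 0 → Σ = 0.91
T = 0.91 / 0.91 = 1 → 1.00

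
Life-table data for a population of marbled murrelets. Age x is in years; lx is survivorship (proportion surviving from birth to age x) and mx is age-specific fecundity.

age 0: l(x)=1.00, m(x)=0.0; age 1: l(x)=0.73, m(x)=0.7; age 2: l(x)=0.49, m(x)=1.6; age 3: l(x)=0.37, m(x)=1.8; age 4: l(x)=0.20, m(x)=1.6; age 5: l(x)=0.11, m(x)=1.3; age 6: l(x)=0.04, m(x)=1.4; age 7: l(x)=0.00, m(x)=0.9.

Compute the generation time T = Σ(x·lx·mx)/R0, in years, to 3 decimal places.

2.584

lx·mx: 0, 0.511, 0.784, 0.666, 0.32, 0.143, 0.056, 0 → R0 = 2.48
x·lx·mx: 0, 0.511, 1.568, 1.998, 1.28, 0.715, 0.336, 0 → Σ = 6.408
T = 6.408 / 2.48 = 2.583871… → 2.584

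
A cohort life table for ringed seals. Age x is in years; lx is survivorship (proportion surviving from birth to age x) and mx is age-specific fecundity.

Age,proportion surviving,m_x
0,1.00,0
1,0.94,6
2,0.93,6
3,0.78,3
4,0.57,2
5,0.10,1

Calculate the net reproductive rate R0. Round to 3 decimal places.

lx·mx by age: 0, 5.64, 5.58, 2.34, 1.14, 0.1
R0 = Σ lx·mx = 14.8 → 14.800

14.800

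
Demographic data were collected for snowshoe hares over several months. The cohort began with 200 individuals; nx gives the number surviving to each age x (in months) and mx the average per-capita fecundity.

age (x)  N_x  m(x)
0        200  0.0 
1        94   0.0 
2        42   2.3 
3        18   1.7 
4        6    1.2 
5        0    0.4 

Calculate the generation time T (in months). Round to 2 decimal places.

2.33

lx = nx/n0 = nx/200: 1, 0.47, 0.21, 0.09, 0.03, 0
lx·mx: 0, 0, 0.483, 0.153, 0.036, 0 → R0 = 0.672
x·lx·mx: 0, 0, 0.966, 0.459, 0.144, 0 → Σ = 1.569
T = 1.569 / 0.672 = 2.334821… → 2.33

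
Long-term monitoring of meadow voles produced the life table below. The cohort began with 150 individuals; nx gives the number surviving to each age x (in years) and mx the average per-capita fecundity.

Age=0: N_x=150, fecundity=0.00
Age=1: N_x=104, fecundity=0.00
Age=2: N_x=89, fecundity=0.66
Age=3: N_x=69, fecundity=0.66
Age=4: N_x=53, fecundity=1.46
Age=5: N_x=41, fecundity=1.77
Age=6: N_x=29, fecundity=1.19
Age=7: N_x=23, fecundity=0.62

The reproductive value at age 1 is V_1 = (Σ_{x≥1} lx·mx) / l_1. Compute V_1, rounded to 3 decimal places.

lx = nx/n0 = nx/150: 1, 0.69333…, 0.59333…, 0.46, 0.35333…, 0.27333…, 0.19333…, 0.15333…
lx·mx for x ≥ 1: 0, 0.3916…, 0.3036, 0.515867…, 0.4838…, 0.230067…, 0.095067… → sum = 2.02…
V_1 = 2.02… / l_1 = 2.02… / 0.693333… = 2.913462… → 2.913

2.913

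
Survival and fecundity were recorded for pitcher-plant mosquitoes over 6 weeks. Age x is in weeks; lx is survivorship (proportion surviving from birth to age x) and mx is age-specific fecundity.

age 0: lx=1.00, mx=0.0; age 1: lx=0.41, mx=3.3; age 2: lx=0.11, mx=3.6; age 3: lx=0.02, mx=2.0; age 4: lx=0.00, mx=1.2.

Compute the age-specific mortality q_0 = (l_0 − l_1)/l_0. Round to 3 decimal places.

0.590

q_0 = (l_0 − l_1) / l_0 = (1 − 0.41) / 1
     = 0.59 / 1 = 0.59 → 0.590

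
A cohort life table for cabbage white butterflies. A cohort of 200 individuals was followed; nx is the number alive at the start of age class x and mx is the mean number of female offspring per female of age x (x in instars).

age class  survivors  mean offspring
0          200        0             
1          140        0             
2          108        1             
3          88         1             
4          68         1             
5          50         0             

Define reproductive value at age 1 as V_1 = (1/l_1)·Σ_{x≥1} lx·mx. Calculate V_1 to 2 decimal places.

1.89

lx = nx/n0 = nx/200: 1, 0.7, 0.54, 0.44, 0.34, 0.25
lx·mx for x ≥ 1: 0, 0.54, 0.44, 0.34, 0 → sum = 1.32
V_1 = 1.32 / l_1 = 1.32 / 0.7 = 1.885714… → 1.89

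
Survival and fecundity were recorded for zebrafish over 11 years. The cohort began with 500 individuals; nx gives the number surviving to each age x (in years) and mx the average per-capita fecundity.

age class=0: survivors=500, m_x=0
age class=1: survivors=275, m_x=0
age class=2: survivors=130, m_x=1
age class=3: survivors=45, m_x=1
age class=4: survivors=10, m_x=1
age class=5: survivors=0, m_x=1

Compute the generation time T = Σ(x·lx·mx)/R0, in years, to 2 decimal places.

2.35

lx = nx/n0 = nx/500: 1, 0.55, 0.26, 0.09, 0.02, 0
lx·mx: 0, 0, 0.26, 0.09, 0.02, 0 → R0 = 0.37
x·lx·mx: 0, 0, 0.52, 0.27, 0.08, 0 → Σ = 0.87
T = 0.87 / 0.37 = 2.351351… → 2.35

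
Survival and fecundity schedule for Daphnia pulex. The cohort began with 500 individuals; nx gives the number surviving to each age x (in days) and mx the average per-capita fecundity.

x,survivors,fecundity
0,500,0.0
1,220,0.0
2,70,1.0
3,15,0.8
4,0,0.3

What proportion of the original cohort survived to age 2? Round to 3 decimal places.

0.140

l_2 = n_2/n_0 = 70/500 = 0.14 → 0.140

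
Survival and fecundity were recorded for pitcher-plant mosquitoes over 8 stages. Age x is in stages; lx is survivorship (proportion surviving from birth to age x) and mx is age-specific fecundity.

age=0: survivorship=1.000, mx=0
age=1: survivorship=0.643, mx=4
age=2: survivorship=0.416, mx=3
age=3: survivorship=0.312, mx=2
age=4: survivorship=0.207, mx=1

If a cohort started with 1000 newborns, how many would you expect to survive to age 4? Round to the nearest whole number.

207

Expected survivors = N0 · l_4 = 1000 × 0.207 = 207 → 207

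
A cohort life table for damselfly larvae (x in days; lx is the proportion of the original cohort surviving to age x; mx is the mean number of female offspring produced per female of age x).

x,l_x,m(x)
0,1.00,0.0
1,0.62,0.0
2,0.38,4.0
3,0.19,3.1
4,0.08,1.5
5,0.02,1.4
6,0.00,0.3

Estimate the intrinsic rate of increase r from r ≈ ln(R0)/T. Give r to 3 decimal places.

R0 = Σ lx·mx = 0 + 0 + 1.52 + 0.589 + 0.12 + 0.028 + 0 = 2.257
Σ x·lx·mx = 5.427; T = 5.427/2.257 = 2.40452…
r ≈ ln(R0)/T = ln(2.257)/2.40452… = 0.33854… → 0.339

0.339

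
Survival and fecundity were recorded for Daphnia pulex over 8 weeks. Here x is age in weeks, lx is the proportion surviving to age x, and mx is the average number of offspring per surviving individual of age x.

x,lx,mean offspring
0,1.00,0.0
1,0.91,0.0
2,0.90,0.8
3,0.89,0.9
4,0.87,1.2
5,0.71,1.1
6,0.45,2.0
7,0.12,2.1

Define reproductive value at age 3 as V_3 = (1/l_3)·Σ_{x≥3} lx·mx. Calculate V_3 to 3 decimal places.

4.245

lx·mx for x ≥ 3: 0.801, 1.044, 0.781, 0.9, 0.252 → sum = 3.778
V_3 = 3.778 / l_3 = 3.778 / 0.89 = 4.244944… → 4.245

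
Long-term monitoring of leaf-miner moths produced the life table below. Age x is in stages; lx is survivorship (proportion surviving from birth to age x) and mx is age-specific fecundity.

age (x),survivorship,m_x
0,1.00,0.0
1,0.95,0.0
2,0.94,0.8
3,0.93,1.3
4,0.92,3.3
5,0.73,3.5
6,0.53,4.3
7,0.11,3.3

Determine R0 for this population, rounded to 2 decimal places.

10.19

lx·mx by age: 0, 0, 0.752, 1.209, 3.036, 2.555, 2.279, 0.363
R0 = Σ lx·mx = 10.194 → 10.19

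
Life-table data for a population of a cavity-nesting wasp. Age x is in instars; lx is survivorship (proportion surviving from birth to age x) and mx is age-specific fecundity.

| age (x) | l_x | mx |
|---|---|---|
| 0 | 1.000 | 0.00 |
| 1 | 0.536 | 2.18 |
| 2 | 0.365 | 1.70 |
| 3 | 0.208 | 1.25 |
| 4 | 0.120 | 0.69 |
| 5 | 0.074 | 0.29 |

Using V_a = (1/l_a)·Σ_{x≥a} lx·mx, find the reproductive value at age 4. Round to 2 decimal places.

0.87

lx·mx for x ≥ 4: 0.0828, 0.02146 → sum = 0.10426
V_4 = 0.10426 / l_4 = 0.10426 / 0.12 = 0.868833… → 0.87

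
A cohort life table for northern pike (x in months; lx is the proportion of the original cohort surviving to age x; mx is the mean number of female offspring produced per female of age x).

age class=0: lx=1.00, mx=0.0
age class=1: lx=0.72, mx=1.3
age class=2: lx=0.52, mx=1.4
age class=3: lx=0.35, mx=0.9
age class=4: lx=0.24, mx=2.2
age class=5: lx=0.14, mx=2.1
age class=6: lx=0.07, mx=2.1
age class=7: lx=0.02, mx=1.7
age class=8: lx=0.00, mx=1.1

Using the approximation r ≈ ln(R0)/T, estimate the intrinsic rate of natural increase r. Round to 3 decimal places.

0.405

R0 = Σ lx·mx = 0 + 0.936 + 0.728 + 0.315 + 0.528 + 0.294 + 0.147 + 0.034 + 0 = 2.982
Σ x·lx·mx = 8.039; T = 8.039/2.982 = 2.69584…
r ≈ ln(R0)/T = ln(2.982)/2.69584… = 0.40529… → 0.405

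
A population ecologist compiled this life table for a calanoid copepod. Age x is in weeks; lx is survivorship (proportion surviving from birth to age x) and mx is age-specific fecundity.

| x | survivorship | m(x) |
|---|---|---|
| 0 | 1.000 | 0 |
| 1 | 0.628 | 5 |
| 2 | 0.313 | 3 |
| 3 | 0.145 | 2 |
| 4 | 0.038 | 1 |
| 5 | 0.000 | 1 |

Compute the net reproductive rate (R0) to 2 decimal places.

lx·mx by age: 0, 3.14, 0.939, 0.29, 0.038, 0
R0 = Σ lx·mx = 4.407 → 4.41

4.41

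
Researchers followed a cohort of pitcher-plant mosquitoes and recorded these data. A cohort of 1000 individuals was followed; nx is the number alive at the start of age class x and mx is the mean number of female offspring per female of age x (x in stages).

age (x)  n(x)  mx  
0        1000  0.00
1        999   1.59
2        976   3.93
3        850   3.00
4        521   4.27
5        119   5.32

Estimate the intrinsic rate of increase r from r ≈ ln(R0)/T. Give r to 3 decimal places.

lx = nx/n0 = nx/1000: 1, 0.999, 0.976, 0.85, 0.521, 0.119
R0 = Σ lx·mx = 0 + 1.58841 + 3.83568 + 2.55 + 2.22467 + 0.63308 = 10.83184
Σ x·lx·mx = 28.97385; T = 28.97385/10.83184 = 2.67488…
r ≈ ln(R0)/T = ln(10.83184)/2.67488… = 0.89069… → 0.891

0.891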